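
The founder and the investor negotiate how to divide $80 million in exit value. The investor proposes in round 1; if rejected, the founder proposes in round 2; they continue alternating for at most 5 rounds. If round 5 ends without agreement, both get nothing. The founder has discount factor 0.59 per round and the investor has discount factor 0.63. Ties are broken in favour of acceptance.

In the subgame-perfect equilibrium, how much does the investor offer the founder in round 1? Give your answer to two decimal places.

23.96

Round 5 (the investor proposes): the founder will accept anything ≥ 0, so the investor offers 0 and keeps 80.
Round 4 (the founder proposes): the investor can get 80 next round, worth 0.63 × 80 = 50.4 now; the founder offers that and keeps 29.6.
Round 3 (the investor proposes): the founder can get 29.6 next round, worth 0.59 × 29.6 = 17.464 now, so the investor offers 17.464, keeping 62.536.
Round 2 (the founder proposes): the investor can get 62.536 next round, worth 0.63 × 62.536 = 39.39768 now; the founder offers that and keeps 40.60232.
Round 1 (the investor proposes): the founder can get 40.60232 next round, worth 0.59 × 40.60232 = 23.9553688 now, so the investor offers 23.9553688, keeping 56.0446312.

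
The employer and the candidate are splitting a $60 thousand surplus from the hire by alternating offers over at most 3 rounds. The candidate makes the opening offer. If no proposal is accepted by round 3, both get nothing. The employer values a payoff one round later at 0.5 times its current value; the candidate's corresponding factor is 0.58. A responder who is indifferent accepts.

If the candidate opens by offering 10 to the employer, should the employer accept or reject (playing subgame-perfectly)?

Reject

Work out the employer's continuation value if the offer is rejected.
Round 3 (the candidate proposes): rejection yields 0 for the employer; the candidate offers 0 and keeps 60.
Round 2 (the employer proposes): the candidate can get 60 next round, worth 0.58 × 60 = 34.8 now, so the employer offers 34.8, keeping 25.2.
So by rejecting in round 1, the employer gets 25.2 next round, worth 0.5 × 25.2 = 12.6 now.
Offer 10 < 12.6, so the employer rejects.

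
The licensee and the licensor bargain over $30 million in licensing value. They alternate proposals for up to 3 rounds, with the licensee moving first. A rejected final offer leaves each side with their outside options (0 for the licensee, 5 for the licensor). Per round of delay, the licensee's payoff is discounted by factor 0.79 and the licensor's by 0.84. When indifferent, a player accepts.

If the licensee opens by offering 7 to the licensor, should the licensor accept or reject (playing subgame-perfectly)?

Work out the licensor's continuation value if the offer is rejected.
Round 3 (the licensee proposes): the licensor gets 5 if talks fail, so the licensee offers 5 and keeps 25.
Round 2 (the licensor proposes): the licensee can get 25 next round, worth 0.79 × 25 = 19.75 now. The licensor offers 19.75 and keeps 30 − 19.75 = 10.25.
So by rejecting in round 1, the licensor gets 10.25 next round, worth 0.84 × 10.25 = 8.61 now.
Offer 7 < 8.61, so the licensor rejects.

Reject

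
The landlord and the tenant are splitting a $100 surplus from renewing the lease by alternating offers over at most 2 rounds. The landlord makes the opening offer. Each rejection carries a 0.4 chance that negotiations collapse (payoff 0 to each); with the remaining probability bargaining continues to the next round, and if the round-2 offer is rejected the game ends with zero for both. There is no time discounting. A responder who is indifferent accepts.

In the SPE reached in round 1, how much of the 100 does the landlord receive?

40

By backward induction:
Round 2 (the tenant proposes): rejection yields 0 for the landlord; the tenant offers 0 and keeps 100.
Round 1 (the landlord proposes): rejecting gives the tenant an expected 0.6 × 100 = 60. The landlord offers 60 and keeps 100 − 60 = 40.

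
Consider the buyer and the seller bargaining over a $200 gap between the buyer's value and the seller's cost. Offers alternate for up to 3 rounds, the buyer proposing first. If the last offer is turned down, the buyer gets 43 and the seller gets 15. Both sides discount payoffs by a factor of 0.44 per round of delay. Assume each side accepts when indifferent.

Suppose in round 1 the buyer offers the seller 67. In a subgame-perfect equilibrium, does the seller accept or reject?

Round 3 (the buyer proposes): the seller gets 15 if talks fail, so the buyer offers 15 and keeps 185.
Round 2 (the seller proposes): the buyer can get 185 next round, worth 0.44 × 185 = 81.4 now; the seller offers that and keeps 118.6.
So by rejecting in round 1, the seller gets 118.6 next round, worth 0.44 × 118.6 = 52.184 now.
Offer 67 ≥ 52.184, so the seller accepts.

Accept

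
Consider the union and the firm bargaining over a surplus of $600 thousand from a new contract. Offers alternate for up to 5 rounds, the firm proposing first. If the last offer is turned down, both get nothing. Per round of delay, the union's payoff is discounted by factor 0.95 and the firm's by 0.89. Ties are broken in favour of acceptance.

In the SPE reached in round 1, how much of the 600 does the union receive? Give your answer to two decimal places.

Round 5 (the firm proposes): rejection yields 0 for the union; the firm offers 0 and keeps 600.
Round 4 (the union proposes): the firm can get 600 next round, worth 0.89 × 600 = 534 now; the union offers that and keeps 66.
Round 3 (the firm proposes): the union can get 66 next round, worth 0.95 × 66 = 62.7 now; the firm offers that and keeps 537.3.
Round 2 (the union proposes): the firm can get 537.3 next round, worth 0.89 × 537.3 = 478.197 now. The union offers 478.197 and keeps 600 − 478.197 = 121.803.
Round 1 (the firm proposes): the union can get 121.803 next round, worth 0.95 × 121.803 = 115.71285 now; the firm offers that and keeps 484.28715.

115.71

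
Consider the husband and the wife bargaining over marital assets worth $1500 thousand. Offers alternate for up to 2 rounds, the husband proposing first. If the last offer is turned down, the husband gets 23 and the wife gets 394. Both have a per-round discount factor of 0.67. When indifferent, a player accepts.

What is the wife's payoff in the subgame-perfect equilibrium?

Round 2 (the wife proposes): the husband gets 23 if talks fail, so the wife offers 23 and keeps 1477.
Round 1 (the husband proposes): the wife can get 1477 next round, worth 0.67 × 1477 = 989.59 now. The husband offers 989.59 and keeps 1500 − 989.59 = 510.41.

989.59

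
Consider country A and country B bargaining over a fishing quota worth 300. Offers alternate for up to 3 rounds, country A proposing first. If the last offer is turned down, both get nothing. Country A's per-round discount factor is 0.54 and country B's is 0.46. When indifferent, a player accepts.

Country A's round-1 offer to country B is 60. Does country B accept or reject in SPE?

Round 3 (country A proposes): rejection yields 0 for country B; country A offers 0 and keeps 300.
Round 2 (country B proposes): country A can get 300 next round, worth 0.54 × 300 = 162 now; country B offers that and keeps 138.
So by rejecting in round 1, country B gets 138 next round, worth 0.46 × 138 = 63.48 now.
Offer 60 < 63.48, so country B rejects.

Reject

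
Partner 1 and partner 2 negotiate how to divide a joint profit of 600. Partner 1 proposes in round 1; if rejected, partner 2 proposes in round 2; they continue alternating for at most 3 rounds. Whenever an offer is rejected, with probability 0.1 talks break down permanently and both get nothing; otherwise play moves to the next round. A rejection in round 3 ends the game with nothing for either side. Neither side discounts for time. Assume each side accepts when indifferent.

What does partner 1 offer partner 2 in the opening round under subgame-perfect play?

Round 3 (partner 1 proposes): partner 2 will accept anything ≥ 0, so partner 1 offers 0 and keeps 600.
Round 2 (partner 2 proposes): rejecting gives partner 1 an expected 0.9 × 600 = 540. Partner 2 offers 540 and keeps 600 − 540 = 60.
Round 1 (partner 1 proposes): rejecting gives partner 2 an expected 0.9 × 60 = 54. Partner 1 offers 54 and keeps 600 − 54 = 546.

54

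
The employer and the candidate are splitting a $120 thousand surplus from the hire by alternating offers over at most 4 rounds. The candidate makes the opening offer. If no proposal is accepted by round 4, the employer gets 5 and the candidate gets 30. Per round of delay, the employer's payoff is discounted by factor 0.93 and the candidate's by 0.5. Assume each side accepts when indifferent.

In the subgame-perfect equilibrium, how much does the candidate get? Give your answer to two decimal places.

25.28

Round 4 (the employer proposes): the candidate gets 30 if talks fail, so the employer offers 30 and keeps 90.
Round 3 (the candidate proposes): the employer can get 90 next round, worth 0.93 × 90 = 83.7 now, so the candidate offers 83.7, keeping 36.3.
Round 2 (the employer proposes): the candidate can get 36.3 next round, worth 0.5 × 36.3 = 18.15 now; the employer offers that and keeps 101.85.
Round 1 (the candidate proposes): the employer can get 101.85 next round, worth 0.93 × 101.85 = 94.7205 now. The candidate offers 94.7205 and keeps 120 − 94.7205 = 25.2795.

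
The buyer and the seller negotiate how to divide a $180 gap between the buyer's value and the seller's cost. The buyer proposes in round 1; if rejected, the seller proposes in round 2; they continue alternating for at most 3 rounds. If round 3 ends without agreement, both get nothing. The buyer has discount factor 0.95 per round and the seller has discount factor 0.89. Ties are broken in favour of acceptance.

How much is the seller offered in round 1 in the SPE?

8.01

Work backward from the last round.
Round 3 (the buyer proposes): rejection yields 0 for the seller; the buyer offers 0 and keeps 180.
Round 2 (the seller proposes): the buyer can get 180 next round, worth 0.95 × 180 = 171 now. The seller offers 171 and keeps 180 − 171 = 9.
Round 1 (the buyer proposes): the seller can get 9 next round, worth 0.89 × 9 = 8.01 now. The buyer offers 8.01 and keeps 180 − 8.01 = 171.99.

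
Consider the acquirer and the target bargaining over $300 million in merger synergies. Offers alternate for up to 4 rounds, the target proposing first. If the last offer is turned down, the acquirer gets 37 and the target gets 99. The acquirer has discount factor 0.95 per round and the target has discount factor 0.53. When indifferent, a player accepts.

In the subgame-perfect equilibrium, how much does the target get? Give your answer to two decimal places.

Round 4 (the acquirer proposes): the target gets 99 if talks fail, so the acquirer offers 99 and keeps 201.
Round 3 (the target proposes): the acquirer can get 201 next round, worth 0.95 × 201 = 190.95 now, so the target offers 190.95, keeping 109.05.
Round 2 (the acquirer proposes): the target can get 109.05 next round, worth 0.53 × 109.05 = 57.7965 now; the acquirer offers that and keeps 242.2035.
Round 1 (the target proposes): the acquirer can get 242.2035 next round, worth 0.95 × 242.2035 = 230.093325 now; the target offers that and keeps 69.906675.

69.91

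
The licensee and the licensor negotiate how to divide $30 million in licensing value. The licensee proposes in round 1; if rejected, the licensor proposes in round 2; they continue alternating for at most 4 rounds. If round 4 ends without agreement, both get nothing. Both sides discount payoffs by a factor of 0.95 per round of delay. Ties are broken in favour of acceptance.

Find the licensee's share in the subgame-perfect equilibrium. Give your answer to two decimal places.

By backward induction:
Round 4 (the licensor proposes): the licensee will accept anything ≥ 0, so the licensor offers 0 and keeps 30.
Round 3 (the licensee proposes): the licensor can get 30 next round, worth 0.95 × 30 = 28.5 now; the licensee offers that and keeps 1.5.
Round 2 (the licensor proposes): the licensee can get 1.5 next round, worth 0.95 × 1.5 = 1.425 now, so the licensor offers 1.425, keeping 28.575.
Round 1 (the licensee proposes): the licensor can get 28.575 next round, worth 0.95 × 28.575 = 27.14625 now. The licensee offers 27.14625 and keeps 30 − 27.14625 = 2.85375.

2.85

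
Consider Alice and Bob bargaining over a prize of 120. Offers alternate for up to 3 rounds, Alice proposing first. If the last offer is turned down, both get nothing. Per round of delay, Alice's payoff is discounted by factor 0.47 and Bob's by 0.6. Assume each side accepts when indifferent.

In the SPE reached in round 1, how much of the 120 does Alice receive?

81.84

Work backward from the last round.
Round 3 (Alice proposes): rejection yields 0 for Bob; Alice offers 0 and keeps 120.
Round 2 (Bob proposes): Alice can get 120 next round, worth 0.47 × 120 = 56.4 now. Bob offers 56.4 and keeps 120 − 56.4 = 63.6.
Round 1 (Alice proposes): Bob can get 63.6 next round, worth 0.6 × 63.6 = 38.16 now; Alice offers that and keeps 81.84.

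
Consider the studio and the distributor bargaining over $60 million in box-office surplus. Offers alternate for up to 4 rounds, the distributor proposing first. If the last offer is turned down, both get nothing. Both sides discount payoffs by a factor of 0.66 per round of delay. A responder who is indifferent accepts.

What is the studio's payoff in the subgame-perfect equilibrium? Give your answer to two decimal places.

Round 4 (the studio proposes): rejection yields 0 for the distributor; the studio offers 0 and keeps 60.
Round 3 (the distributor proposes): the studio can get 60 next round, worth 0.66 × 60 = 39.6 now; the distributor offers that and keeps 20.4.
Round 2 (the studio proposes): the distributor can get 20.4 next round, worth 0.66 × 20.4 = 13.464 now, so the studio offers 13.464, keeping 46.536.
Round 1 (the distributor proposes): the studio can get 46.536 next round, worth 0.66 × 46.536 = 30.71376 now, so the distributor offers 30.71376, keeping 29.28624.

30.71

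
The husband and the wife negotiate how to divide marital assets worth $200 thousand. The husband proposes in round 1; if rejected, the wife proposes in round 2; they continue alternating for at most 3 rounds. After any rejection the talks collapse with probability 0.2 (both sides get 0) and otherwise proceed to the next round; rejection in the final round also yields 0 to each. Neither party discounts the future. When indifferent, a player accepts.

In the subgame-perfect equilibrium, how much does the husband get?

Round 3 (the husband proposes): the wife will accept anything ≥ 0, so the husband offers 0 and keeps 200.
Round 2 (the wife proposes): rejecting gives the husband an expected 0.8 × 200 = 160. The wife offers 160 and keeps 200 − 160 = 40.
Round 1 (the husband proposes): rejecting gives the wife an expected 0.8 × 40 = 32, so the husband offers 32, keeping 168.

168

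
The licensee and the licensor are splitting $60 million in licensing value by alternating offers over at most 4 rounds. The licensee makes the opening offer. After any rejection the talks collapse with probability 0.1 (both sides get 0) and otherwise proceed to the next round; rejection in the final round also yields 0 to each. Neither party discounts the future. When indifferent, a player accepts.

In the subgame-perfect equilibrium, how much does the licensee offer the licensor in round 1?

49.14

Round 4 (the licensor proposes): rejection yields 0 for the licensee; the licensor offers 0 and keeps 60.
Round 3 (the licensee proposes): rejecting gives the licensor an expected 0.9 × 60 = 54; the licensee offers that and keeps 6.
Round 2 (the licensor proposes): rejecting gives the licensee an expected 0.9 × 6 = 5.4, so the licensor offers 5.4, keeping 54.6.
Round 1 (the licensee proposes): rejecting gives the licensor an expected 0.9 × 54.6 = 49.14; the licensee offers that and keeps 10.86.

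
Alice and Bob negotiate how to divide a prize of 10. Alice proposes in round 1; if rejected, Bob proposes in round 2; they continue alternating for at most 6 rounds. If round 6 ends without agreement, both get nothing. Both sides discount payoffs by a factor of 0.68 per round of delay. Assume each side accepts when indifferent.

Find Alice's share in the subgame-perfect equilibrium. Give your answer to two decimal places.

5.36

Solve by backward induction from round 6.
Round 6 (Bob proposes): rejection yields 0 for Alice; Bob offers 0 and keeps 10.
Round 5 (Alice proposes): Bob can get 10 next round, worth 0.68 × 10 = 6.8 now; Alice offers that and keeps 3.2.
Round 4 (Bob proposes): Alice can get 3.2 next round, worth 0.68 × 3.2 = 2.176 now; Bob offers that and keeps 7.824.
Round 3 (Alice proposes): Bob can get 7.824 next round, worth 0.68 × 7.824 = 5.32032 now; Alice offers that and keeps 4.67968.
Round 2 (Bob proposes): Alice can get 4.67968 next round, worth 0.68 × 4.67968 = 3.1821824 now; Bob offers that and keeps 6.8178176.
Round 1 (Alice proposes): Bob can get 6.8178176 next round, worth 0.68 × 6.8178176 = 4.636115968 now; Alice offers that and keeps 5.363884032.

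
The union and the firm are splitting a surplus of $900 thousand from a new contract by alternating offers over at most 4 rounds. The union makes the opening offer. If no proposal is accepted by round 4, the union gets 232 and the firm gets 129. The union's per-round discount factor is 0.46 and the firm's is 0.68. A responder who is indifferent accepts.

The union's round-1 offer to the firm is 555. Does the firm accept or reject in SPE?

Work out the firm's continuation value if the offer is rejected.
Round 4 (the firm proposes): the union gets 232 if talks fail, so the firm offers 232 and keeps 668.
Round 3 (the union proposes): the firm can get 668 next round, worth 0.68 × 668 = 454.24 now, so the union offers 454.24, keeping 445.76.
Round 2 (the firm proposes): the union can get 445.76 next round, worth 0.46 × 445.76 = 205.0496 now, so the firm offers 205.0496, keeping 694.9504.
So by rejecting in round 1, the firm gets 694.9504 next round, worth 0.68 × 694.9504 = 472.566272 now.
Offer 555 ≥ 472.566272, so the firm accepts.

Accept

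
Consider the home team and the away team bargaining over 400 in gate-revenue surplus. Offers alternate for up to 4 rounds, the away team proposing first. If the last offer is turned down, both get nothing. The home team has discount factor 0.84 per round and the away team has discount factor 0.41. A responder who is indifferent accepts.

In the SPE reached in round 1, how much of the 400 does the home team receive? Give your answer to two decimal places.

By backward induction:
Round 4 (the home team proposes): rejection yields 0 for the away team; the home team offers 0 and keeps 400.
Round 3 (the away team proposes): the home team can get 400 next round, worth 0.84 × 400 = 336 now. The away team offers 336 and keeps 400 − 336 = 64.
Round 2 (the home team proposes): the away team can get 64 next round, worth 0.41 × 64 = 26.24 now; the home team offers that and keeps 373.76.
Round 1 (the away team proposes): the home team can get 373.76 next round, worth 0.84 × 373.76 = 313.9584 now; the away team offers that and keeps 86.0416.

313.96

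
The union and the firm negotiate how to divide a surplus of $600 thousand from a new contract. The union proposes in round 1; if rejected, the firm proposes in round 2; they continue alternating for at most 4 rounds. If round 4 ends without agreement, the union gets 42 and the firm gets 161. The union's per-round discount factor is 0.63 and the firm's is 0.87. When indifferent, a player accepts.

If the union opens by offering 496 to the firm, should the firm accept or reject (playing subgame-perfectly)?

Accept

Round 4 (the firm proposes): the union gets 42 if talks fail, so the firm offers 42 and keeps 558.
Round 3 (the union proposes): the firm can get 558 next round, worth 0.87 × 558 = 485.46 now. The union offers 485.46 and keeps 600 − 485.46 = 114.54.
Round 2 (the firm proposes): the union can get 114.54 next round, worth 0.63 × 114.54 = 72.1602 now, so the firm offers 72.1602, keeping 527.8398.
So by rejecting in round 1, the firm gets 527.8398 next round, worth 0.87 × 527.8398 = 459.220626 now.
Offer 496 ≥ 459.220626, so the firm accepts.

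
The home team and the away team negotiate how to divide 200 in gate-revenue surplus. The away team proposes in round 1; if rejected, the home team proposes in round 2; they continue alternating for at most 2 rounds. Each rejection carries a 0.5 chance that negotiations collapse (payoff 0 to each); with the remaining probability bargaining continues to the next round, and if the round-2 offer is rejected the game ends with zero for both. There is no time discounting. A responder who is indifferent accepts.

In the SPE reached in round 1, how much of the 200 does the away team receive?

By backward induction:
Round 2 (the home team proposes): rejection yields 0 for the away team; the home team offers 0 and keeps 200.
Round 1 (the away team proposes): rejecting gives the home team an expected 0.5 × 200 = 100, so the away team offers 100, keeping 100.

100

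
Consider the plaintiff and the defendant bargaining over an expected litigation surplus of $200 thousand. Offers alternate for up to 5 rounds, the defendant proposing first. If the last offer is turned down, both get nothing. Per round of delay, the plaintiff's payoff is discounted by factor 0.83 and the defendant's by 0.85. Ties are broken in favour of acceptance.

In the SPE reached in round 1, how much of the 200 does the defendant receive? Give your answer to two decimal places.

157.53

Round 5 (the defendant proposes): rejection yields 0 for the plaintiff; the defendant offers 0 and keeps 200.
Round 4 (the plaintiff proposes): the defendant can get 200 next round, worth 0.85 × 200 = 170 now. The plaintiff offers 170 and keeps 200 − 170 = 30.
Round 3 (the defendant proposes): the plaintiff can get 30 next round, worth 0.83 × 30 = 24.9 now. The defendant offers 24.9 and keeps 200 − 24.9 = 175.1.
Round 2 (the plaintiff proposes): the defendant can get 175.1 next round, worth 0.85 × 175.1 = 148.835 now; the plaintiff offers that and keeps 51.165.
Round 1 (the defendant proposes): the plaintiff can get 51.165 next round, worth 0.83 × 51.165 = 42.46695 now, so the defendant offers 42.46695, keeping 157.53305.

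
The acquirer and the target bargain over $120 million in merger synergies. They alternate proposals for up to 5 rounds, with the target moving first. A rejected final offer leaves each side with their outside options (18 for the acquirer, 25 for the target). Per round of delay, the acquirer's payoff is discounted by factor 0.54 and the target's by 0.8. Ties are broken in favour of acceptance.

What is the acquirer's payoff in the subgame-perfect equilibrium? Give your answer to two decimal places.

21.92

Round 5 (the target proposes): the acquirer gets 18 if talks fail, so the target offers 18 and keeps 102.
Round 4 (the acquirer proposes): the target can get 102 next round, worth 0.8 × 102 = 81.6 now; the acquirer offers that and keeps 38.4.
Round 3 (the target proposes): the acquirer can get 38.4 next round, worth 0.54 × 38.4 = 20.736 now; the target offers that and keeps 99.264.
Round 2 (the acquirer proposes): the target can get 99.264 next round, worth 0.8 × 99.264 = 79.4112 now; the acquirer offers that and keeps 40.5888.
Round 1 (the target proposes): the acquirer can get 40.5888 next round, worth 0.54 × 40.5888 = 21.917952 now; the target offers that and keeps 98.082048.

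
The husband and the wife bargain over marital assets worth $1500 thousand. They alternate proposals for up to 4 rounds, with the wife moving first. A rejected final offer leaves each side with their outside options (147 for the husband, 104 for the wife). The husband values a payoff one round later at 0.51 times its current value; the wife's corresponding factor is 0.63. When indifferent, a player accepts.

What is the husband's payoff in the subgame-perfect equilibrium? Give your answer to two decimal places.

511.80

Round 4 (the husband proposes): the wife gets 104 if talks fail, so the husband offers 104 and keeps 1396.
Round 3 (the wife proposes): the husband can get 1396 next round, worth 0.51 × 1396 = 711.96 now. The wife offers 711.96 and keeps 1500 − 711.96 = 788.04.
Round 2 (the husband proposes): the wife can get 788.04 next round, worth 0.63 × 788.04 = 496.4652 now. The husband offers 496.4652 and keeps 1500 − 496.4652 = 1003.5348.
Round 1 (the wife proposes): the husband can get 1003.5348 next round, worth 0.51 × 1003.5348 = 511.802748 now. The wife offers 511.802748 and keeps 1500 − 511.802748 = 988.197252.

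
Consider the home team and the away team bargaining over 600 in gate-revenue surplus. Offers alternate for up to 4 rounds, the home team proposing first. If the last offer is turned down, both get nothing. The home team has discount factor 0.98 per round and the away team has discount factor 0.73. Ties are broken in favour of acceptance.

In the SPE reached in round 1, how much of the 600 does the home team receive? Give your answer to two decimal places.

By backward induction:
Round 4 (the away team proposes): the home team will accept anything ≥ 0, so the away team offers 0 and keeps 600.
Round 3 (the home team proposes): the away team can get 600 next round, worth 0.73 × 600 = 438 now; the home team offers that and keeps 162.
Round 2 (the away team proposes): the home team can get 162 next round, worth 0.98 × 162 = 158.76 now. The away team offers 158.76 and keeps 600 − 158.76 = 441.24.
Round 1 (the home team proposes): the away team can get 441.24 next round, worth 0.73 × 441.24 = 322.1052 now. The home team offers 322.1052 and keeps 600 − 322.1052 = 277.8948.

277.89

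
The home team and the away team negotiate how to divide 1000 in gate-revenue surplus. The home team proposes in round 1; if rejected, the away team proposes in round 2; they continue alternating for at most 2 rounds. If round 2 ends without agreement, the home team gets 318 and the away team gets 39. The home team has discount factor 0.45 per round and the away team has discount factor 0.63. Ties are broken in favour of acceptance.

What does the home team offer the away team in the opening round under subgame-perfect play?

429.66

Round 2 (the away team proposes): the home team gets 318 if talks fail, so the away team offers 318 and keeps 682.
Round 1 (the home team proposes): the away team can get 682 next round, worth 0.63 × 682 = 429.66 now, so the home team offers 429.66, keeping 570.34.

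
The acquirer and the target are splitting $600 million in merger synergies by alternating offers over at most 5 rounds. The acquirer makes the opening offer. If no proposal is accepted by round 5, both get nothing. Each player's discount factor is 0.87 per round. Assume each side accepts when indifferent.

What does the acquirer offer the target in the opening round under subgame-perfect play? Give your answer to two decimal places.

Round 5 (the acquirer proposes): rejection yields 0 for the target; the acquirer offers 0 and keeps 600.
Round 4 (the target proposes): the acquirer can get 600 next round, worth 0.87 × 600 = 522 now; the target offers that and keeps 78.
Round 3 (the acquirer proposes): the target can get 78 next round, worth 0.87 × 78 = 67.86 now. The acquirer offers 67.86 and keeps 600 − 67.86 = 532.14.
Round 2 (the target proposes): the acquirer can get 532.14 next round, worth 0.87 × 532.14 = 462.9618 now; the target offers that and keeps 137.0382.
Round 1 (the acquirer proposes): the target can get 137.0382 next round, worth 0.87 × 137.0382 = 119.223234 now, so the acquirer offers 119.223234, keeping 480.776766.

119.22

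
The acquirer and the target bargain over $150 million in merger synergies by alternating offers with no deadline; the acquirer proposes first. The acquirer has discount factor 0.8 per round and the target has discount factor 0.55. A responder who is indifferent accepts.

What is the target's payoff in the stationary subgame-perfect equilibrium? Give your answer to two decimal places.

29.46

In a stationary SPE each proposer offers the other exactly their discounted continuation value.
If the acquirer keeps x when proposing and the target keeps y when proposing, then x = 150 − 0.55y and y = 150 − 0.8x.
Solving: x = 150(1 − 0.55) / (1 − 0.8·0.55) = 67.5 / 0.56 ≈ 120.5357.
The target gets 150 − 120.5357 ≈ 29.4643.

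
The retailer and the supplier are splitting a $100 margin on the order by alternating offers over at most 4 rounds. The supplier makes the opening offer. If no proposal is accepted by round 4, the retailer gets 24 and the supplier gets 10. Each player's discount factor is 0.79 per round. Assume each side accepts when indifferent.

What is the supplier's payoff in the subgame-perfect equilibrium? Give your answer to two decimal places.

39.04

Round 4 (the retailer proposes): the supplier gets 10 if talks fail, so the retailer offers 10 and keeps 90.
Round 3 (the supplier proposes): the retailer can get 90 next round, worth 0.79 × 90 = 71.1 now; the supplier offers that and keeps 28.9.
Round 2 (the retailer proposes): the supplier can get 28.9 next round, worth 0.79 × 28.9 = 22.831 now, so the retailer offers 22.831, keeping 77.169.
Round 1 (the supplier proposes): the retailer can get 77.169 next round, worth 0.79 × 77.169 = 60.96351 now; the supplier offers that and keeps 39.03649.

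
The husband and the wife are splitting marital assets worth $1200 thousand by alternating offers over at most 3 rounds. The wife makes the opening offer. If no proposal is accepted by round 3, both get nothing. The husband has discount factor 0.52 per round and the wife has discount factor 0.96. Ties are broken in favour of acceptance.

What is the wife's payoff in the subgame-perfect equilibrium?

By backward induction:
Round 3 (the wife proposes): rejection yields 0 for the husband; the wife offers 0 and keeps 1200.
Round 2 (the husband proposes): the wife can get 1200 next round, worth 0.96 × 1200 = 1152 now, so the husband offers 1152, keeping 48.
Round 1 (the wife proposes): the husband can get 48 next round, worth 0.52 × 48 = 24.96 now, so the wife offers 24.96, keeping 1175.04.

1175.04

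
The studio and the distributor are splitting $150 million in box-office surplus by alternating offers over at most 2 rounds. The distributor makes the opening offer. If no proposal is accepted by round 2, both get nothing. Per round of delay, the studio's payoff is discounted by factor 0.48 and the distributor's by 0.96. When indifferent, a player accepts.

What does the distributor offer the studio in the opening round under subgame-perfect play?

Round 2 (the studio proposes): rejection yields 0 for the distributor; the studio offers 0 and keeps 150.
Round 1 (the distributor proposes): the studio can get 150 next round, worth 0.48 × 150 = 72 now; the distributor offers that and keeps 78.

72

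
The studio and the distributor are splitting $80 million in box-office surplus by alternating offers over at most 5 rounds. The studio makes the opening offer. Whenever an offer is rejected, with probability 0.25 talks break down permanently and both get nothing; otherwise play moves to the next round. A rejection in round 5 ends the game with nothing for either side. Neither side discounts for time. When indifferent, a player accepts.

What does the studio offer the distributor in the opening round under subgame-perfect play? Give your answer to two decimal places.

By backward induction:
Round 5 (the studio proposes): rejection yields 0 for the distributor; the studio offers 0 and keeps 80.
Round 4 (the distributor proposes): rejecting gives the studio an expected 0.75 × 80 = 60. The distributor offers 60 and keeps 80 − 60 = 20.
Round 3 (the studio proposes): rejecting gives the distributor an expected 0.75 × 20 = 15; the studio offers that and keeps 65.
Round 2 (the distributor proposes): rejecting gives the studio an expected 0.75 × 65 = 48.75, so the distributor offers 48.75, keeping 31.25.
Round 1 (the studio proposes): rejecting gives the distributor an expected 0.75 × 31.25 = 23.4375; the studio offers that and keeps 56.5625.

23.44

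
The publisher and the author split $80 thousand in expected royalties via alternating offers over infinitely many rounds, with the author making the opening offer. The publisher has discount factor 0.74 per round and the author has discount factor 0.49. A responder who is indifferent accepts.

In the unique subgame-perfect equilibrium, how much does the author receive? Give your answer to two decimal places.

Let x be the author's share when the author proposes and y be the publisher's share when the publisher proposes.
The publisher accepts iff offered ≥ 0.74·y, so x = 80 − 0.74y. Symmetrically y = 80 − 0.49x.
Substituting: x = 80 − 0.74(80 − 0.49x), giving x(1 − 0.49·0.74) = 80(1 − 0.74).
So x = 80 × 0.26 / 0.6374 ≈ 32.6326, and the publisher receives 80 − x ≈ 47.3674.

32.63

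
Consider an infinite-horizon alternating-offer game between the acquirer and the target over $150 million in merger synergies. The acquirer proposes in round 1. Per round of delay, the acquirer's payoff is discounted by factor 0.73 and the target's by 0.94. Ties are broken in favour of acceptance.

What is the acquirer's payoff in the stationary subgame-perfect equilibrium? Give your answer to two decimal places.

28.68

In a stationary SPE each proposer offers the other exactly their discounted continuation value.
If the acquirer keeps x when proposing and the target keeps y when proposing, then x = 150 − 0.94y and y = 150 − 0.73x.
Solving: x = 150(1 − 0.94) / (1 − 0.73·0.94) = 9 / 0.3138 ≈ 28.6807.
The target gets 150 − 28.6807 ≈ 121.3193.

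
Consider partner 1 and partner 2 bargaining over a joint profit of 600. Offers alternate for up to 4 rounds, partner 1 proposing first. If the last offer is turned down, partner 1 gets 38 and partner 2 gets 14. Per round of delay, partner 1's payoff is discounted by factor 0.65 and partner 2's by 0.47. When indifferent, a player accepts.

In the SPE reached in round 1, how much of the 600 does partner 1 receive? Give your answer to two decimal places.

Round 4 (partner 2 proposes): partner 1 gets 38 if talks fail, so partner 2 offers 38 and keeps 562.
Round 3 (partner 1 proposes): partner 2 can get 562 next round, worth 0.47 × 562 = 264.14 now, so partner 1 offers 264.14, keeping 335.86.
Round 2 (partner 2 proposes): partner 1 can get 335.86 next round, worth 0.65 × 335.86 = 218.309 now. Partner 2 offers 218.309 and keeps 600 − 218.309 = 381.691.
Round 1 (partner 1 proposes): partner 2 can get 381.691 next round, worth 0.47 × 381.691 = 179.39477 now; partner 1 offers that and keeps 420.60523.

420.61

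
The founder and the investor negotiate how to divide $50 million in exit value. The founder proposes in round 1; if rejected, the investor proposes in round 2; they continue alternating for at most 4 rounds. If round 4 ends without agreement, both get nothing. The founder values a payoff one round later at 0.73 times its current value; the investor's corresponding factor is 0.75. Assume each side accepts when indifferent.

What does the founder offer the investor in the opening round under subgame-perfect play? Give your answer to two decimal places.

Solve by backward induction from round 4.
Round 4 (the investor proposes): rejection yields 0 for the founder; the investor offers 0 and keeps 50.
Round 3 (the founder proposes): the investor can get 50 next round, worth 0.75 × 50 = 37.5 now; the founder offers that and keeps 12.5.
Round 2 (the investor proposes): the founder can get 12.5 next round, worth 0.73 × 12.5 = 9.125 now. The investor offers 9.125 and keeps 50 − 9.125 = 40.875.
Round 1 (the founder proposes): the investor can get 40.875 next round, worth 0.75 × 40.875 = 30.65625 now; the founder offers that and keeps 19.34375.

30.66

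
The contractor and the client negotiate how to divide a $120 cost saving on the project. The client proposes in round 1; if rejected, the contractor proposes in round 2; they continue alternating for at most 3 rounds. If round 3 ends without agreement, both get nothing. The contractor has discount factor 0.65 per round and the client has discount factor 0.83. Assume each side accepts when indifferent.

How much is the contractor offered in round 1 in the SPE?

Round 3 (the client proposes): rejection yields 0 for the contractor; the client offers 0 and keeps 120.
Round 2 (the contractor proposes): the client can get 120 next round, worth 0.83 × 120 = 99.6 now; the contractor offers that and keeps 20.4.
Round 1 (the client proposes): the contractor can get 20.4 next round, worth 0.65 × 20.4 = 13.26 now, so the client offers 13.26, keeping 106.74.

13.26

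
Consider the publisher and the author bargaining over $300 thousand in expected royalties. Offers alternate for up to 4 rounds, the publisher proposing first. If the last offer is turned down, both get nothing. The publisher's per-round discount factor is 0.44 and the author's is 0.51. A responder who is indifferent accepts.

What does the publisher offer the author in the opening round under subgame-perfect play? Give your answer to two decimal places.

120.01

Round 4 (the author proposes): the publisher will accept anything ≥ 0, so the author offers 0 and keeps 300.
Round 3 (the publisher proposes): the author can get 300 next round, worth 0.51 × 300 = 153 now; the publisher offers that and keeps 147.
Round 2 (the author proposes): the publisher can get 147 next round, worth 0.44 × 147 = 64.68 now, so the author offers 64.68, keeping 235.32.
Round 1 (the publisher proposes): the author can get 235.32 next round, worth 0.51 × 235.32 = 120.0132 now, so the publisher offers 120.0132, keeping 179.9868.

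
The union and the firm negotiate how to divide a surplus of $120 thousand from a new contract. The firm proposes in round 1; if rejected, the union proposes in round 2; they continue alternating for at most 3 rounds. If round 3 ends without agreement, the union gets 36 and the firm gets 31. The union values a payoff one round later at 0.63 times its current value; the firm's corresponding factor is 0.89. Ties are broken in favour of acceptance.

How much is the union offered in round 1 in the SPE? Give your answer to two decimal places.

Solve by backward induction from round 3.
Round 3 (the firm proposes): the union gets 36 if talks fail, so the firm offers 36 and keeps 84.
Round 2 (the union proposes): the firm can get 84 next round, worth 0.89 × 84 = 74.76 now. The union offers 74.76 and keeps 120 − 74.76 = 45.24.
Round 1 (the firm proposes): the union can get 45.24 next round, worth 0.63 × 45.24 = 28.5012 now; the firm offers that and keeps 91.4988.

28.50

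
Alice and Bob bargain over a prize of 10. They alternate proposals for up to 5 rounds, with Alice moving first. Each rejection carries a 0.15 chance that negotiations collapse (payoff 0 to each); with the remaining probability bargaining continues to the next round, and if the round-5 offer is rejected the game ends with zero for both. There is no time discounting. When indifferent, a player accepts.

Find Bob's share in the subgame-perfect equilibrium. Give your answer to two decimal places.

2.20

By backward induction:
Round 5 (Alice proposes): rejection yields 0 for Bob; Alice offers 0 and keeps 10.
Round 4 (Bob proposes): rejecting gives Alice an expected 0.85 × 10 = 8.5; Bob offers that and keeps 1.5.
Round 3 (Alice proposes): rejecting gives Bob an expected 0.85 × 1.5 = 1.275. Alice offers 1.275 and keeps 10 − 1.275 = 8.725.
Round 2 (Bob proposes): rejecting gives Alice an expected 0.85 × 8.725 = 7.41625; Bob offers that and keeps 2.58375.
Round 1 (Alice proposes): rejecting gives Bob an expected 0.85 × 2.58375 = 2.1961875; Alice offers that and keeps 7.8038125.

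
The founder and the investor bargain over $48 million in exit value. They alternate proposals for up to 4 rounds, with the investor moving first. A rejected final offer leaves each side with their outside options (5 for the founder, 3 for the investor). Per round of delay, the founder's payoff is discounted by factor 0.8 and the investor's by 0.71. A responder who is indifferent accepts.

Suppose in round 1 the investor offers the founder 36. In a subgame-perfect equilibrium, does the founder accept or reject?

Work out the founder's continuation value if the offer is rejected.
Round 4 (the founder proposes): the investor gets 3 if talks fail, so the founder offers 3 and keeps 45.
Round 3 (the investor proposes): the founder can get 45 next round, worth 0.8 × 45 = 36 now, so the investor offers 36, keeping 12.
Round 2 (the founder proposes): the investor can get 12 next round, worth 0.71 × 12 = 8.52 now. The founder offers 8.52 and keeps 48 − 8.52 = 39.48.
So by rejecting in round 1, the founder gets 39.48 next round, worth 0.8 × 39.48 = 31.584 now.
Offer 36 ≥ 31.584, so the founder accepts.

Accept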